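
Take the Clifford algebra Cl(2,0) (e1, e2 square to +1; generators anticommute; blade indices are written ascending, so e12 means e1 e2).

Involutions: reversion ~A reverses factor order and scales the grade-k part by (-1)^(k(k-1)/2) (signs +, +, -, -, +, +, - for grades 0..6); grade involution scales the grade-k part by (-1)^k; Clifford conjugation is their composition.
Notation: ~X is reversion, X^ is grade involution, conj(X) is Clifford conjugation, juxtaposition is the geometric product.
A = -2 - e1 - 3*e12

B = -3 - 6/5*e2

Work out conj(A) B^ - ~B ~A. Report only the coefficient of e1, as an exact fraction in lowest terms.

first term: 6 + 3/5*e1 - 12/5*e2 - 39/5*e12
second term: 6 + 33/5*e1 + 12/5*e2 - 51/5*e12
Answer: -6


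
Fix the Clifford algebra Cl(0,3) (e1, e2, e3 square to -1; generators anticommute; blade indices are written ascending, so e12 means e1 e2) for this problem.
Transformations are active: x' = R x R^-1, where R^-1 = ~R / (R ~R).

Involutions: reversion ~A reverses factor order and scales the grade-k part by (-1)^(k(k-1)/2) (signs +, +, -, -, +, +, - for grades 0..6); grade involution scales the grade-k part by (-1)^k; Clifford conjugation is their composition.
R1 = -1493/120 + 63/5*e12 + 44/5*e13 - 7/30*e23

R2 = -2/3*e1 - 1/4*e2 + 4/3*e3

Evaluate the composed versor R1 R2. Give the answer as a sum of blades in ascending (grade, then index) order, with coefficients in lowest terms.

Distribute over the terms of R2 (each basis-blade product reordered to ascending indices, repeated generators contracted through their squares):
R1 (-2/3*e1) = 1493/180*e1 - 42/5*e2 - 88/15*e3 + 7/45*e123
R1 (-1/4*e2) = 63/20*e1 + 1493/480*e2 + 7/120*e3 + 11/5*e123
R1 (4/3*e3) = -176/15*e1 + 14/45*e2 - 1493/90*e3 + 84/5*e123
Summing the partial products and collecting blades:
Answer: -13/45*e1 - 7169/1440*e2 - 8063/360*e3 + 862/45*e123


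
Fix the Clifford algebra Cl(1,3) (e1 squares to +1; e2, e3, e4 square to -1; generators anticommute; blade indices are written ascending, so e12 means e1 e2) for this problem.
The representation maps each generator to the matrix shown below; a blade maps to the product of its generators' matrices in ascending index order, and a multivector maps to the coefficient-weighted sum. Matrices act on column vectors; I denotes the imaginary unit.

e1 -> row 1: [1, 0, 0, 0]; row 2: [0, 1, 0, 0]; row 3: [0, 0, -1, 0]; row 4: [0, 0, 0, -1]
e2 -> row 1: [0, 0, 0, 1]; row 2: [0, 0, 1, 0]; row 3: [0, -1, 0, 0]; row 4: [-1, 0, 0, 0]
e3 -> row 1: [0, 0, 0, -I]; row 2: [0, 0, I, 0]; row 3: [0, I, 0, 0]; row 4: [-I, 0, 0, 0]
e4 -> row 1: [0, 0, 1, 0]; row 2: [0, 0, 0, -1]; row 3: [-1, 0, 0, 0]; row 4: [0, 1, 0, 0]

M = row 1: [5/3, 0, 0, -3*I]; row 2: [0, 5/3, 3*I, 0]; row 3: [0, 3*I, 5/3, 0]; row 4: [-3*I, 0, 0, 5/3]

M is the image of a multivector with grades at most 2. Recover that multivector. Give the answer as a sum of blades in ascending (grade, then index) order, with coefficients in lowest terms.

Method: the blade images are trace-orthogonal — tr(rho(e_A) rho(e_B)^-1) = 4 if A = B and 0 otherwise — and rho(e_A)^-1 = (e_A)^2 * rho(e_A) with (e_A)^2 = +1 or -1, so the coefficient of e_A in the preimage is (e_A)^2 * tr(M rho(e_A))/4.
Nonzero projections over blades of grade <= 2: 1: (1)^2 = +1, tr(M 1) = 20/3, coefficient 5/3; e3: (e3)^2 = -1, tr(M rho(e3)) = -12, coefficient 3. Every other blade of grade <= 2 projects to 0.
Answer: 5/3 + 3*e3


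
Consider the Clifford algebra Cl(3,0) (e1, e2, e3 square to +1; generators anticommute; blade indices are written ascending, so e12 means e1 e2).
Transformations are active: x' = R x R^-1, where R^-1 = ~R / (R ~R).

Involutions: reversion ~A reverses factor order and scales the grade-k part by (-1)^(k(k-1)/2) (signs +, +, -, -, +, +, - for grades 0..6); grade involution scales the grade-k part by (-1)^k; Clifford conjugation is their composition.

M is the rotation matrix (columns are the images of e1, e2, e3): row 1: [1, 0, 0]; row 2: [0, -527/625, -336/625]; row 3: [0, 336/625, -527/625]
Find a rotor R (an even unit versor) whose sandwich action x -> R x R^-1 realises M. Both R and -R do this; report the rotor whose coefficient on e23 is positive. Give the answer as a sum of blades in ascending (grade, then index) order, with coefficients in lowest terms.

Method: write R = a + b12*e12 + b13*e13 + b23*e23 with a^2 + b12^2 + b13^2 + b23^2 = 1 (so R^-1 = ~R). Expanding the columns R e_j ~R gives tr M = 4a^2 - 1 and, from the antisymmetric part, M21 - M12 = -4a*b12, M13 - M31 = 4a*b13, M32 - M23 = -4a*b23.
Here tr M = -429/625, so a^2 = (1 + tr M)/4 = 49/625 and a = ±7/25. Taking a = 7/25: M21 - M12 = 0, M13 - M31 = 0, M32 - M23 = 672/625, giving b12 = 0, b13 = 0, b23 = -24/25, i.e. R = 7/25 - 24/25*e23.
Its e23 coefficient is negative, so report the other preimage -R.
Answer: -7/25 + 24/25*e23. Recall the cover is two-to-one: with M of trace -429/625, both preimages act alike, and the stated e23 sign chooses the sheet.


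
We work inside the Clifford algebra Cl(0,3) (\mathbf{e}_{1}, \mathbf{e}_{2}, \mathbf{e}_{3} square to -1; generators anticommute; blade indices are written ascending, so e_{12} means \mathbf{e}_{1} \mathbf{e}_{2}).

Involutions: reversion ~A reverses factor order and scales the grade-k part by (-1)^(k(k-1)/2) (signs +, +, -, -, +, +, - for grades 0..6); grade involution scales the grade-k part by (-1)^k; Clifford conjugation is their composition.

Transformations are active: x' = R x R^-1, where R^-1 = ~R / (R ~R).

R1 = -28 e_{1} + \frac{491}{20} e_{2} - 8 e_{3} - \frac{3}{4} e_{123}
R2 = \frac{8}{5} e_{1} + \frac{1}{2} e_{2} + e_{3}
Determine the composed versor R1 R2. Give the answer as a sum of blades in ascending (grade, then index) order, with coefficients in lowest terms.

Distribute over the terms of R2 (each basis-blade product reordered to ascending indices, repeated generators contracted through their squares):
R1 (\frac{8}{5} e_{1}) = \frac{224}{5} - \frac{982}{25} e_{12} + \frac{64}{5} e_{13} + \frac{6}{5} e_{23}
R1 (\frac{1}{2} e_{2}) = -\frac{491}{40} - 14 e_{12} - \frac{3}{8} e_{13} + 4 e_{23}
R1 (e_{3}) = 8 + \frac{3}{4} e_{12} - 28 e_{13} + \frac{491}{20} e_{23}
Summing the partial products and collecting blades:
Answer: \frac{1621}{40} - \frac{5253}{100} e_{12} - \frac{623}{40} e_{13} + \frac{119}{4} e_{23}


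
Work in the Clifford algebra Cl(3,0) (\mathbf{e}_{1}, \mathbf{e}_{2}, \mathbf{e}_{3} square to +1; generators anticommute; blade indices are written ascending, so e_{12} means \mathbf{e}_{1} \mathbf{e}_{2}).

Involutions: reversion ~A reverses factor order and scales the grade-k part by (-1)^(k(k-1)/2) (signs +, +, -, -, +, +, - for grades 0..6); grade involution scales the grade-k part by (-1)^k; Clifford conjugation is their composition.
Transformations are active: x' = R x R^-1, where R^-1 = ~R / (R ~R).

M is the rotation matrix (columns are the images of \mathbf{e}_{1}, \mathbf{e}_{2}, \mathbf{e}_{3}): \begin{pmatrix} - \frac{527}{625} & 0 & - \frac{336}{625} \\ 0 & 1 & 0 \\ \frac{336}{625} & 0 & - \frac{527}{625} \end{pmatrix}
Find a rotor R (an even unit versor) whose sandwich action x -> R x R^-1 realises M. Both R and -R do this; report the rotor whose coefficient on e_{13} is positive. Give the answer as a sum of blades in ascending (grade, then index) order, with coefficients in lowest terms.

Method: write R = a + b12*e_{12} + b13*e_{13} + b23*e_{23} with a^2 + b12^2 + b13^2 + b23^2 = 1 (so R^-1 = ~R). Expanding the columns R e_j ~R gives tr M = 4a^2 - 1 and, from the antisymmetric part, M21 - M12 = -4a*b12, M13 - M31 = 4a*b13, M32 - M23 = -4a*b23.
Here tr M = -\frac{429}{625}, so a^2 = (1 + tr M)/4 = \frac{49}{625} and a = ±\frac{7}{25}. Taking a = \frac{7}{25}: M21 - M12 = 0, M13 - M31 = -\frac{672}{625}, M32 - M23 = 0, giving b12 = 0, b13 = -\frac{24}{25}, b23 = 0, i.e. R = \frac{7}{25} - \frac{24}{25} e_{13}.
Its e_{13} coefficient is negative, so report the other preimage -R.
Answer: -\frac{7}{25} + \frac{24}{25} e_{13}. Recall the cover is two-to-one: with M of trace -\frac{429}{625}, both preimages act alike, and the stated e_{13} sign chooses the sheet.


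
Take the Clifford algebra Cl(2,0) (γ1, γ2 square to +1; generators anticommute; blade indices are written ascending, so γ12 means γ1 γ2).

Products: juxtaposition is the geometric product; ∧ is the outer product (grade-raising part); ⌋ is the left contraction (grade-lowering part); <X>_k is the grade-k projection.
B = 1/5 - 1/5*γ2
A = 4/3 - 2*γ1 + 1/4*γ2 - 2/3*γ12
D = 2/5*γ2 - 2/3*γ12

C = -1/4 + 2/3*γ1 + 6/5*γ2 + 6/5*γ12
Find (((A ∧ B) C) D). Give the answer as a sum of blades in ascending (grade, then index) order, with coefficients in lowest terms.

step 1: 4/15 - 2/5*γ1 - 13/60*γ2 + 4/15*γ12
step 2: -137/150 + 193/225*γ1 - 1021/3600*γ2 - 37/450*γ12
step 3: -4543/27000 - 5993/27000*γ1 - 3163/3375*γ2 + 119/125*γ12
Answer: -4543/27000 - 5993/27000*γ1 - 3163/3375*γ2 + 119/125*γ12


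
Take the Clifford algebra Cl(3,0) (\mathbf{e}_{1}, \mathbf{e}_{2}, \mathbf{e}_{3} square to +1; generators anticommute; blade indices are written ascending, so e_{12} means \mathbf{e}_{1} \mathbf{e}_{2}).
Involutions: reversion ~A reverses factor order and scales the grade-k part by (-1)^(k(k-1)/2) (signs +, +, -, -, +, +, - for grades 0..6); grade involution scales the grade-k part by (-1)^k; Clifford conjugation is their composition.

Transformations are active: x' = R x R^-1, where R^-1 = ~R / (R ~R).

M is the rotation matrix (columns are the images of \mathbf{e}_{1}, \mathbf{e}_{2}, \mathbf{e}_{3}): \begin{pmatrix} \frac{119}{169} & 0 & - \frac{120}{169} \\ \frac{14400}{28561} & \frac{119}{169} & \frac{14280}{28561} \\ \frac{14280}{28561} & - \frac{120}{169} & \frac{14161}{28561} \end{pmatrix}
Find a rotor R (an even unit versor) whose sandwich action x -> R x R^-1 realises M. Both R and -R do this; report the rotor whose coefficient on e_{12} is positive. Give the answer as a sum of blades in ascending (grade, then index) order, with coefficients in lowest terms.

Method: write R = a + b12*e_{12} + b13*e_{13} + b23*e_{23} with a^2 + b12^2 + b13^2 + b23^2 = 1 (so R^-1 = ~R). Expanding the columns R e_j ~R gives tr M = 4a^2 - 1 and, from the antisymmetric part, M21 - M12 = -4a*b12, M13 - M31 = 4a*b13, M32 - M23 = -4a*b23.
Here tr M = \frac{54383}{28561}, so a^2 = (1 + tr M)/4 = \frac{20736}{28561} and a = ±\frac{144}{169}. Taking a = \frac{144}{169}: M21 - M12 = \frac{14400}{28561}, M13 - M31 = -\frac{34560}{28561}, M32 - M23 = -\frac{34560}{28561}, giving b12 = -\frac{25}{169}, b13 = -\frac{60}{169}, b23 = \frac{60}{169}, i.e. R = \frac{144}{169} - \frac{25}{169} e_{12} - \frac{60}{169} e_{13} + \frac{60}{169} e_{23}.
Its e_{12} coefficient is negative, so report the other preimage -R.
Answer: -\frac{144}{169} + \frac{25}{169} e_{12} + \frac{60}{169} e_{13} - \frac{60}{169} e_{23}. Sheet selection: the two-to-one cover makes ±R indistinguishable at the matrix level (trace \frac{54383}{28561}), so uniqueness comes from the required sign on e_{12}.


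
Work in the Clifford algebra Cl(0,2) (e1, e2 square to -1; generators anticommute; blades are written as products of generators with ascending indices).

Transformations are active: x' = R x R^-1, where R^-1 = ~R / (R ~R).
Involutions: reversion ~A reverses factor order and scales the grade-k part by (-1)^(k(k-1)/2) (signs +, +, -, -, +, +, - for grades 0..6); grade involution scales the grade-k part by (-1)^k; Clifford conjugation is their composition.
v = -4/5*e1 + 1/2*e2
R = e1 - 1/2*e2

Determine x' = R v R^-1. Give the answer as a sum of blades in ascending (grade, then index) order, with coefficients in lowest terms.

~R = e1 - 1/2*e2, and R ~R = -5/4, so R^-1 = ~R / (-5/4).
R v = 21/20 + 1/10*e1 e2
Answer: -22/25*e1 + 17/50*e2


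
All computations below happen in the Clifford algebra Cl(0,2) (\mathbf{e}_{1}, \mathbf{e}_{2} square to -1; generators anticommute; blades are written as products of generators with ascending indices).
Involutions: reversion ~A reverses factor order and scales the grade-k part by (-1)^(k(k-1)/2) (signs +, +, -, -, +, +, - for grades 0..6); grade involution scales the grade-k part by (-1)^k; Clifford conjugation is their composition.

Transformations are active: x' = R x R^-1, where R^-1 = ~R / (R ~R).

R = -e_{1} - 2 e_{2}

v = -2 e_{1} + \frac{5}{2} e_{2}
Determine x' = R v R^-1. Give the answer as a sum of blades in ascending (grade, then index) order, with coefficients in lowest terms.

~R = -e_{1} - 2 e_{2}, and R ~R = -5, so R^-1 = ~R / (-5).
R v = 3 - \frac{13}{2} e_{1} e_{2}
Answer: \frac{16}{5} e_{1} - \frac{1}{10} e_{2}


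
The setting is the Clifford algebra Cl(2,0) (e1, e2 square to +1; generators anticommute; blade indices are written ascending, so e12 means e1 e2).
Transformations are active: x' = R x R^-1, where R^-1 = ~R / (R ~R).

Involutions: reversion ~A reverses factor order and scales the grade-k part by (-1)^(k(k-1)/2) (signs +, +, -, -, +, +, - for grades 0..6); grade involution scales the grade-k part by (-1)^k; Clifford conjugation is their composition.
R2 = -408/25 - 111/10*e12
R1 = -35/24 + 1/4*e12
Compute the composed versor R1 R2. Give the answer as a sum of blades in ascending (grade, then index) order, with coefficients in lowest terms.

Distribute over the terms of R1 (each basis-blade product reordered to ascending indices, repeated generators contracted through their squares):
(-35/24) R2 = 119/5 + 259/16*e12
(1/4*e12) R2 = 111/40 - 102/25*e12
Summing the partial products and collecting blades:
Answer: 1063/40 + 4843/400*e12


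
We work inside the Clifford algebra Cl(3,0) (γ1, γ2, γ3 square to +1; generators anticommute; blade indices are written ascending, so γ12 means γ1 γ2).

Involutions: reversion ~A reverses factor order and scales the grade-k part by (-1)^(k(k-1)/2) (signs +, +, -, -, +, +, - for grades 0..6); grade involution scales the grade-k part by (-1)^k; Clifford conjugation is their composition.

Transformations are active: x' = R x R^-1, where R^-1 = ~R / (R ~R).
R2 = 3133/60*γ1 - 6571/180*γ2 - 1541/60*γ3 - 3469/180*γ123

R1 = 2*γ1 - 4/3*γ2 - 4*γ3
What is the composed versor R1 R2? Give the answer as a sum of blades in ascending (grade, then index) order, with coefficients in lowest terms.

Distribute over the terms of R1 (each basis-blade product reordered to ascending indices, repeated generators contracted through their squares):
(2*γ1) R2 = 3133/30 - 6571/90*γ12 - 1541/30*γ13 - 3469/90*γ23
(-4/3*γ2) R2 = 6571/135 + 3133/45*γ12 - 3469/135*γ13 + 1541/45*γ23
(-4*γ3) R2 = 1541/15 + 3469/45*γ12 + 3133/15*γ13 - 6571/45*γ23
Summing the partial products and collecting blades:
Answer: 69077/270 + 737/10*γ12 + 35587/270*γ13 - 13529/90*γ23


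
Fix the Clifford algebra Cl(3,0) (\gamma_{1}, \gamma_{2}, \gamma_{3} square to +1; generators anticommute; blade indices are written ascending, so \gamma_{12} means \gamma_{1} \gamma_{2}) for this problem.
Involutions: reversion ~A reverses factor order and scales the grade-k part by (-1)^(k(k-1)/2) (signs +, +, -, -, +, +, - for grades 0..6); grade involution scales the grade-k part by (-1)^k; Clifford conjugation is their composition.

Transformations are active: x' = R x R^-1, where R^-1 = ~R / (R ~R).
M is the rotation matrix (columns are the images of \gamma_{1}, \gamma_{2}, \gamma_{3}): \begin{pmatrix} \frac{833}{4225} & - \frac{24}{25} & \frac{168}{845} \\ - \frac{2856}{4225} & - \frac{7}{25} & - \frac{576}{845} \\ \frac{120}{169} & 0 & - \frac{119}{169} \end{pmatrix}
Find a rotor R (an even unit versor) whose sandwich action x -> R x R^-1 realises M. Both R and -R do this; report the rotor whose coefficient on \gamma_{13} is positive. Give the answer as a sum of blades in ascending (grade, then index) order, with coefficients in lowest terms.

Method: write R = a + b12*\gamma_{12} + b13*\gamma_{13} + b23*\gamma_{23} with a^2 + b12^2 + b13^2 + b23^2 = 1 (so R^-1 = ~R). Expanding the columns R e_j ~R gives tr M = 4a^2 - 1 and, from the antisymmetric part, M21 - M12 = -4a*b12, M13 - M31 = 4a*b13, M32 - M23 = -4a*b23.
Here tr M = -\frac{133}{169}, so a^2 = (1 + tr M)/4 = \frac{9}{169} and a = ±\frac{3}{13}. Taking a = \frac{3}{13}: M21 - M12 = \frac{48}{169}, M13 - M31 = -\frac{432}{845}, M32 - M23 = \frac{576}{845}, giving b12 = -\frac{4}{13}, b13 = -\frac{36}{65}, b23 = -\frac{48}{65}, i.e. R = \frac{3}{13} - \frac{4}{13} \gamma_{12} - \frac{36}{65} \gamma_{13} - \frac{48}{65} \gamma_{23}.
Its \gamma_{13} coefficient is negative, so report the other preimage -R.
Answer: -\frac{3}{13} + \frac{4}{13} \gamma_{12} + \frac{36}{65} \gamma_{13} + \frac{48}{65} \gamma_{23}. Note: both R and -R realise this M (trace -\frac{133}{169}); the covering map identifies them, and the \gamma_{13}-coefficient sign is the tie-breaker.


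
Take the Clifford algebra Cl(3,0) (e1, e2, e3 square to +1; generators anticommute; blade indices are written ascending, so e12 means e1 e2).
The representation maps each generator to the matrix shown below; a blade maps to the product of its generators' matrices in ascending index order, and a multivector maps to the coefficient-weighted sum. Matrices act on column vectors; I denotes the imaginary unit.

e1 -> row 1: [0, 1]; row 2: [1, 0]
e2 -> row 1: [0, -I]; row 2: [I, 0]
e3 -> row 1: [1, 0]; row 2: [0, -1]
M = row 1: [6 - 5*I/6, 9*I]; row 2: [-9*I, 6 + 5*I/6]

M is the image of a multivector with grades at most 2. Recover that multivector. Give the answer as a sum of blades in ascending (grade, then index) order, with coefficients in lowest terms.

Method: 1, rho(e1), rho(e2), rho(e3) form a trace-orthogonal basis of the 2x2 complex matrices (tr(X Y) = 2 if X = Y, else 0), so M = m0*1 + m1*rho(e1) + m2*rho(e2) + m3*rho(e3) with m0 = tr(M)/2 = 6, m1 = tr(M rho(e1))/2 = 0, m2 = tr(M rho(e2))/2 = -9, m3 = tr(M rho(e3))/2 = -5*I/6.
Multiplying table entries, the bivector images are rho(e12) = I*rho(e3), rho(e13) = -I*rho(e2), rho(e23) = I*rho(e1); with real blade coefficients the real parts of m0..m3 are the coefficients of 1, e1, e2, e3 and the imaginary parts give the bivectors (e23: Im m1, e13: -Im m2, e12: Im m3).
Answer: 6 - 9*e2 - 5/6*e12


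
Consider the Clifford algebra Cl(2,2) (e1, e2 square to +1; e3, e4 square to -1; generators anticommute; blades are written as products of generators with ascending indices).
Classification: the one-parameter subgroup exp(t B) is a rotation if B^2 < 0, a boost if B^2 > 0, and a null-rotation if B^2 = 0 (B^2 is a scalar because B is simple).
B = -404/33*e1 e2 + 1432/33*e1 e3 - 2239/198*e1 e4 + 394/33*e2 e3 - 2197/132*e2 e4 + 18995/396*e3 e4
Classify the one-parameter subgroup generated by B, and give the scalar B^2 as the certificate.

B^2 term by term: the squares give (-404/33)^2*(e1 e2)^2 + (1432/33)^2*(e1 e3)^2 + (-2239/198)^2*(e1 e4)^2 + (394/33)^2*(e2 e3)^2 + (-2197/132)^2*(e2 e4)^2 + (18995/396)^2*(e3 e4)^2 = 163216/1089*(-1) + 2050624/1089*(+1) + 5013121/39204*(+1) + 155236/1089*(+1) + 4826809/17424*(+1) + 360810025/156816*(-1) = -81/4 (each basis 2-blade squares to minus the product of its generators' squares); cross terms between blades sharing an index anticommute and cancel; the commuting (index-disjoint) pairs give grade-4 terms 2*c*c'*(blade product), which cancel blade by blade — e1 e2 e3 e4: -3836990/3267 + 1573052/1089 - 882166/3267 = 0 — confirming B is simple. So B^2 = -81/4.
Answer: rotation, certificate B^2 = -81/4. Note: conjugating B changes its blade decomposition but never the scalar B^2 = -81/4, whose sign settles the classification.


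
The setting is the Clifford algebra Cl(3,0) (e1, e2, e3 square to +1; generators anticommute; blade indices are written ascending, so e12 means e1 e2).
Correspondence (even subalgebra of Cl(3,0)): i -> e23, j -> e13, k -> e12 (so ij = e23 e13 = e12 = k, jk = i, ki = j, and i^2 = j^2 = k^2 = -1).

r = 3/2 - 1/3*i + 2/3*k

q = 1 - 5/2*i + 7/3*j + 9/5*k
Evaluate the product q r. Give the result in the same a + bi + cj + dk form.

In blades: q = 1 + 9/5*e12 + 7/3*e13 - 5/2*e23, r = 3/2 + 2/3*e12 - 1/3*e23.
Distribute q over r term by term (generator squares from the signature, products reordered to ascending indices): (1)*r = 3/2 + 2/3*e12 - 1/3*e23; (9/5*e12)*r = -6/5 + 27/10*e12 - 3/5*e13; (7/3*e13)*r = 7/9*e12 + 7/2*e13 + 14/9*e23; (-5/2*e23)*r = -5/6 + 5/3*e13 - 15/4*e23.
Sum: -8/15 + 373/90*e12 + 137/30*e13 - 91/36*e23; translating back through the correspondence:
Answer: -8/15 - 91/36*i + 137/30*j + 373/90*k


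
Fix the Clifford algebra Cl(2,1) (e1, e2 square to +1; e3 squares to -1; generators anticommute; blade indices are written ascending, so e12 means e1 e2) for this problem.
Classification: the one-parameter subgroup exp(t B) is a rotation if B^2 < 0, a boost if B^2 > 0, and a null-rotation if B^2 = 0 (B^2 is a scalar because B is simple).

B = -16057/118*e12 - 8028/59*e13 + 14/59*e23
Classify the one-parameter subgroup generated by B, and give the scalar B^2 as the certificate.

B^2 term by term: the squares give (-16057/118)^2*(e12)^2 + (-8028/59)^2*(e13)^2 + (14/59)^2*(e23)^2 = 257827249/13924*(-1) + 64448784/3481*(+1) + 196/3481*(+1) = -9/4 (each basis 2-blade squares to minus the product of its generators' squares); cross terms between blades sharing an index anticommute and cancel. So B^2 = -9/4.
Answer: rotation, certificate B^2 = -9/4. One invariant decides it: the square -9/4 survives every conjugation, and its sign is exactly the classification.


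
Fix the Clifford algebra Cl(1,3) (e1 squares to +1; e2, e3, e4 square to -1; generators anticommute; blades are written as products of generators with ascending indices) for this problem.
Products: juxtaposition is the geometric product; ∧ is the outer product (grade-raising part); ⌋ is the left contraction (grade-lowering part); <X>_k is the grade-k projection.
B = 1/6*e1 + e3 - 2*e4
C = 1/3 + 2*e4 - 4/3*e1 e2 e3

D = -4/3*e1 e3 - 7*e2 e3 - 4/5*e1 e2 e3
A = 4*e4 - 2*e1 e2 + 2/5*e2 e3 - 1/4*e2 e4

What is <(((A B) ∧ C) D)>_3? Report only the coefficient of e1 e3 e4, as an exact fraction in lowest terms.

step 1: 8 - 17/30*e2 - 2/3*e1 e4 - 4*e3 e4 - 29/15*e1 e2 e3 + 95/24*e1 e2 e4 - 11/20*e2 e3 e4
step 2: 8/3 - 17/90*e2 + 16*e4 - 2/9*e1 e4 - 17/15*e2 e4 - 4/3*e3 e4 - 509/45*e1 e2 e3 + 95/72*e1 e2 e4 - 11/60*e2 e3 e4 - 58/15*e1 e2 e3 e4
step 3: -2036/225 - 3563/45*e1 - 2036/135*e2 - 119/90*e3 + 181/100*e4 - 766/225*e1 e3 - 5657/225*e1 e4 - 56/3*e2 e3 + 188/45*e2 e4 - 1777/270*e3 e4 - 322/135*e1 e2 e3 + 37/45*e1 e2 e4 - 23407/1800*e1 e3 e4 - 29813/270*e2 e3 e4 + 578/45*e1 e2 e3 e4
step 4: -322/135*e1 e2 e3 + 37/45*e1 e2 e4 - 23407/1800*e1 e3 e4 - 29813/270*e2 e3 e4
Answer: -23407/1800


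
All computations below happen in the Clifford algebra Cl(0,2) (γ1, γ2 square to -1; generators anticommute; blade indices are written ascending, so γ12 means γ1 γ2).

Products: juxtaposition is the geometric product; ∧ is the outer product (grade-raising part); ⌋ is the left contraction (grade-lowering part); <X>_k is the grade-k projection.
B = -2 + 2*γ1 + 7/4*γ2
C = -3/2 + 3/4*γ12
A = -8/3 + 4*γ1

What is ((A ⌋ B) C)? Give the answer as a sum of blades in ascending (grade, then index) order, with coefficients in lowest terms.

step 1: -8/3 - 16/3*γ1 - 14/3*γ2
step 2: 4 + 9/2*γ1 + 11*γ2 - 2*γ12
Answer: 4 + 9/2*γ1 + 11*γ2 - 2*γ12


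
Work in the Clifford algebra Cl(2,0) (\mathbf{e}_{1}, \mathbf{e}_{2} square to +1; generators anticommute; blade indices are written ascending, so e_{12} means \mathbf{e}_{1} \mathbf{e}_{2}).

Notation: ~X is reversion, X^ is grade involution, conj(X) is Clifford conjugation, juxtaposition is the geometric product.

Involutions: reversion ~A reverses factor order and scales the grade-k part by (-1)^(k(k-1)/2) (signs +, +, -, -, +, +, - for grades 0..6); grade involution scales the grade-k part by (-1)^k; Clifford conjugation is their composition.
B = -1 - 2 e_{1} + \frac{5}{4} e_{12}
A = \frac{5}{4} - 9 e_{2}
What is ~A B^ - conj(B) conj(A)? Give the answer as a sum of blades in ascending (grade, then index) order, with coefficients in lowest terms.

first term: -\frac{5}{4} + \frac{55}{4} e_{1} + 9 e_{2} + \frac{313}{16} e_{12}
second term: -\frac{5}{4} - \frac{35}{4} e_{1} - 9 e_{2} + \frac{263}{16} e_{12}
Answer: \frac{45}{2} e_{1} + 18 e_{2} + \frac{25}{8} e_{12}


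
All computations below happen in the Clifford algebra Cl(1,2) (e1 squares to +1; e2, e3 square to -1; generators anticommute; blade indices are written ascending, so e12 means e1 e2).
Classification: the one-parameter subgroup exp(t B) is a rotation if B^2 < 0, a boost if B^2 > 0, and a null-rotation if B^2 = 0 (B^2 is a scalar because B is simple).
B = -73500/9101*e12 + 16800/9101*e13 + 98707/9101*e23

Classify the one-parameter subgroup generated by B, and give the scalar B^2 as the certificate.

B^2 term by term: the squares give (-73500/9101)^2*(e12)^2 + (16800/9101)^2*(e13)^2 + (98707/9101)^2*(e23)^2 = 5402250000/82828201*(+1) + 282240000/82828201*(+1) + 9743071849/82828201*(-1) = -49 (each basis 2-blade squares to minus the product of its generators' squares); cross terms between blades sharing an index anticommute and cancel. So B^2 = -49.
Answer: rotation, certificate B^2 = -49. Note: conjugating B changes its blade decomposition but never the scalar B^2 = -49, whose sign settles the classification.


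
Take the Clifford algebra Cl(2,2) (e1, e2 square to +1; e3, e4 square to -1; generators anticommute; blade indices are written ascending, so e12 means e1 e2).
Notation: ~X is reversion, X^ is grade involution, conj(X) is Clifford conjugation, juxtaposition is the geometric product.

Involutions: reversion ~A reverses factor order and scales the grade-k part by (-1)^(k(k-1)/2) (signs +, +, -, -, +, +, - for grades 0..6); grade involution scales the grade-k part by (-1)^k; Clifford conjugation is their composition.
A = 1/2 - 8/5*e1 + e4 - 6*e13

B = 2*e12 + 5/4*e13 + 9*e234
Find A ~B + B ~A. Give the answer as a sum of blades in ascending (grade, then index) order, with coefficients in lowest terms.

first term: 15/2 + 16/5*e2 + 2*e3 - e12 - 5/8*e13 + 21*e23 + 52*e124 - 5/4*e134 - 9/2*e234 + 72/5*e1234
second term: 15/2 + 16/5*e2 + 2*e3 + e12 + 5/8*e13 - 21*e23 - 52*e124 + 5/4*e134 + 9/2*e234 + 72/5*e1234
Answer: 15 + 32/5*e2 + 4*e3 + 144/5*e1234


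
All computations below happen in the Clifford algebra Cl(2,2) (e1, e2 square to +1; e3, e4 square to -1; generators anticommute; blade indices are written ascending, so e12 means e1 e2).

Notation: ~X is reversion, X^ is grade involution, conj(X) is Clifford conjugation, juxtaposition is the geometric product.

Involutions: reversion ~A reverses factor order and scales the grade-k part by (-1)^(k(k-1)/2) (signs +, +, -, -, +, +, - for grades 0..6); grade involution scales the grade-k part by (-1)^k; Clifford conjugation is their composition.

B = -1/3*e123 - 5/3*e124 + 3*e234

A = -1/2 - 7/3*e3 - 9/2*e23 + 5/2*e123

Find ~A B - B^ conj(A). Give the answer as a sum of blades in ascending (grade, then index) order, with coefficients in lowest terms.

first term: 5/6 - 3/2*e1 + 27/2*e4 - 7/9*e12 - 15/2*e14 - 7*e24 - 25/6*e34 + 1/6*e123 + 5/6*e124 + 15/2*e134 - 3/2*e234 + 35/9*e1234
second term: 5/6 + 3/2*e1 - 27/2*e4 - 7/9*e12 + 15/2*e14 - 7*e24 + 25/6*e34 - 1/6*e123 - 5/6*e124 + 15/2*e134 + 3/2*e234 - 35/9*e1234
Answer: -3*e1 + 27*e4 - 15*e14 - 25/3*e34 + 1/3*e123 + 5/3*e124 - 3*e234 + 70/9*e1234


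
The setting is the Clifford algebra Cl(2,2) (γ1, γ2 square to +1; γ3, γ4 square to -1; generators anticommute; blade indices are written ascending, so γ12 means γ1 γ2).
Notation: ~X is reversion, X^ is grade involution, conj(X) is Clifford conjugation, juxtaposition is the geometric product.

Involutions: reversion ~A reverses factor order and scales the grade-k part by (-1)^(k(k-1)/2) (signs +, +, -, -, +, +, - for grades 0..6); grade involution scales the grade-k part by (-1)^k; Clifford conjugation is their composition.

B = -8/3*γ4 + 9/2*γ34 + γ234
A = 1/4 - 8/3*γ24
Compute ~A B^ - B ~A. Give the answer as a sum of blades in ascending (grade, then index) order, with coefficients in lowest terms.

first term: -64/9*γ2 + 8/3*γ3 + 2/3*γ4 + 12*γ23 + 9/8*γ34 - 1/4*γ234
second term: -64/9*γ2 - 8/3*γ3 - 2/3*γ4 - 12*γ23 + 9/8*γ34 + 1/4*γ234
Answer: 16/3*γ3 + 4/3*γ4 + 24*γ23 - 1/2*γ234


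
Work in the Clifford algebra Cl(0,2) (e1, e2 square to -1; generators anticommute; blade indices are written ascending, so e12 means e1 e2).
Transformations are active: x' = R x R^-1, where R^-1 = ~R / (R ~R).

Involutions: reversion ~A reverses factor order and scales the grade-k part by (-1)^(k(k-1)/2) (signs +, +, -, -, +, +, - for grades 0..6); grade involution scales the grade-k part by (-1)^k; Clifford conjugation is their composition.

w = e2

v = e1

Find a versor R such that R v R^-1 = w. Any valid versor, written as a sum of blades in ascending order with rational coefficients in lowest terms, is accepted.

Sketch: the shared square -1 makes R = v + w = e1 + e2 the natural versor; its sandwich fixes that direction, negates (v - w)/2, and sends v to w.
Answer: e1 + e2


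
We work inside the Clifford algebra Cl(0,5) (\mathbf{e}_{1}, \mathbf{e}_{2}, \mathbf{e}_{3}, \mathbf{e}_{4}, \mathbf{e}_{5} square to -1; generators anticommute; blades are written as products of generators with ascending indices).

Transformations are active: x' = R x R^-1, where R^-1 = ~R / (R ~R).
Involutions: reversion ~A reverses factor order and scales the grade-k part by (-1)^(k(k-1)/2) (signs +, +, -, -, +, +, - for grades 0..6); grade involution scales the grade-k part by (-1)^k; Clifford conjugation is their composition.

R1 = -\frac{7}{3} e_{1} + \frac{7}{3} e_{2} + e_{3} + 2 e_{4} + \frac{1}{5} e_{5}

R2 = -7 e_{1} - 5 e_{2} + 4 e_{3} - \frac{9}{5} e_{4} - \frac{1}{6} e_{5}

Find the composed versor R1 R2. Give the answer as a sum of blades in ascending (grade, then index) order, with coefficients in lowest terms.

Distribute over the terms of R1 (each basis-blade product reordered to ascending indices, repeated generators contracted through their squares):
(-\frac{7}{3} e_{1}) R2 = -\frac{49}{3} + \frac{35}{3} e_{1} e_{2} - \frac{28}{3} e_{1} e_{3} + \frac{21}{5} e_{1} e_{4} + \frac{7}{18} e_{1} e_{5}
(\frac{7}{3} e_{2}) R2 = \frac{35}{3} + \frac{49}{3} e_{1} e_{2} + \frac{28}{3} e_{2} e_{3} - \frac{21}{5} e_{2} e_{4} - \frac{7}{18} e_{2} e_{5}
(e_{3}) R2 = -4 + 7 e_{1} e_{3} + 5 e_{2} e_{3} - \frac{9}{5} e_{3} e_{4} - \frac{1}{6} e_{3} e_{5}
(2 e_{4}) R2 = \frac{18}{5} + 14 e_{1} e_{4} + 10 e_{2} e_{4} - 8 e_{3} e_{4} - \frac{1}{3} e_{4} e_{5}
(\frac{1}{5} e_{5}) R2 = \frac{1}{30} + \frac{7}{5} e_{1} e_{5} + e_{2} e_{5} - \frac{4}{5} e_{3} e_{5} + \frac{9}{25} e_{4} e_{5}
Summing the partial products and collecting blades:
Answer: -\frac{151}{30} + 28 e_{1} e_{2} - \frac{7}{3} e_{1} e_{3} + \frac{91}{5} e_{1} e_{4} + \frac{161}{90} e_{1} e_{5} + \frac{43}{3} e_{2} e_{3} + \frac{29}{5} e_{2} e_{4} + \frac{11}{18} e_{2} e_{5} - \frac{49}{5} e_{3} e_{4} - \frac{29}{30} e_{3} e_{5} + \frac{2}{75} e_{4} e_{5}


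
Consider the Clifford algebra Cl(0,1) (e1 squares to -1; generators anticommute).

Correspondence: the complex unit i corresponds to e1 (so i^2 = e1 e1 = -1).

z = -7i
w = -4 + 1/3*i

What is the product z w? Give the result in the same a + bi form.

In blades: z = -7*e1, w = -4 + 1/3*e1.
Distribute z over w term by term (generator squares from the signature, products reordered to ascending indices): (-7*e1)*w = 7/3 + 28*e1.
Sum: 7/3 + 28*e1; translating back through the correspondence:
Answer: 7/3 + 28i


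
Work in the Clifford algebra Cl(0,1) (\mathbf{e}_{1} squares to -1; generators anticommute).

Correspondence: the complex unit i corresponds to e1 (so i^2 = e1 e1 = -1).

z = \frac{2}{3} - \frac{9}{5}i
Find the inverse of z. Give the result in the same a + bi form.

In blades: z = \frac{2}{3} - \frac{9}{5} e_{1}.
With qbar = \frac{2}{3} + \frac{9}{5} e_{1} (scalar fixed, mapped units negated), z qbar = \frac{829}{225} (the sum of squared coefficients), so z^-1 = qbar / (\frac{829}{225}) = \frac{150}{829} + \frac{405}{829} e_{1}; translating back:
Answer: \frac{150}{829} + \frac{405}{829}i


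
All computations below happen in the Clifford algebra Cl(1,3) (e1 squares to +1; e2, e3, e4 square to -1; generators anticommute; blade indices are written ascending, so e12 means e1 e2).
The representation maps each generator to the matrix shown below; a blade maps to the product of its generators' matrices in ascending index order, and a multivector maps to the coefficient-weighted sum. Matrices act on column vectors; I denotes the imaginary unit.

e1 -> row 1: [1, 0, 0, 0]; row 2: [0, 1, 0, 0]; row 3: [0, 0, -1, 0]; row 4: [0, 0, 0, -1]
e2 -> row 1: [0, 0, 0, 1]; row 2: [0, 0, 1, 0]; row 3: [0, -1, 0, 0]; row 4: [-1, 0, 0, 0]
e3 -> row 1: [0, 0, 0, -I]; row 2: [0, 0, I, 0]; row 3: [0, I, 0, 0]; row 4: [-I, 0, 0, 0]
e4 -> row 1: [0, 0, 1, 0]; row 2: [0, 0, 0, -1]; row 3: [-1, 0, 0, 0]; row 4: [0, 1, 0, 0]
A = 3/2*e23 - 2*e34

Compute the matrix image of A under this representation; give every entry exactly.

Bivector images (products of the table entries): rho(e23) = rho(e2)rho(e3) = row 1: [-I, 0, 0, 0]; row 2: [0, I, 0, 0]; row 3: [0, 0, -I, 0]; row 4: [0, 0, 0, I]; rho(e34) = rho(e3)rho(e4) = row 1: [0, -I, 0, 0]; row 2: [-I, 0, 0, 0]; row 3: [0, 0, 0, -I]; row 4: [0, 0, -I, 0].
M = (3/2)*rho(e23) + (-2)*rho(e34), summed entrywise:
Answer: row 1: [-3*I/2, 2*I, 0, 0]; row 2: [2*I, 3*I/2, 0, 0]; row 3: [0, 0, -3*I/2, 2*I]; row 4: [0, 0, 2*I, 3*I/2]


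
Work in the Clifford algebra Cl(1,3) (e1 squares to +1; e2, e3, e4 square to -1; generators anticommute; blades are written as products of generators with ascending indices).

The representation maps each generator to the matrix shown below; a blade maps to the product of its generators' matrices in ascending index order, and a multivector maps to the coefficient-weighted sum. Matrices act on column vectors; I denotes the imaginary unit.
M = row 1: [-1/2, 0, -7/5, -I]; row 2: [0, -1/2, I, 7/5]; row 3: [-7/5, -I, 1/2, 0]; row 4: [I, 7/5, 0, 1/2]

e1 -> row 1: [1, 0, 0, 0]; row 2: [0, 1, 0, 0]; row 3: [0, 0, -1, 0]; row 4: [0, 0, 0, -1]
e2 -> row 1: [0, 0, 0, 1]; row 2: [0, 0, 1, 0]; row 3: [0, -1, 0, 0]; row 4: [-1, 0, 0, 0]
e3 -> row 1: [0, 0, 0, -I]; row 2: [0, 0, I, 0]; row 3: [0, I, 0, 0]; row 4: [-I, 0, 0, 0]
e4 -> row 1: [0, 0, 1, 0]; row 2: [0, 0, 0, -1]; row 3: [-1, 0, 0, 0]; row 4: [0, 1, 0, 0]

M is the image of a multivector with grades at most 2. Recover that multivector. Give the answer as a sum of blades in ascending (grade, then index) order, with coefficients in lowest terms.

Method: the blade images are trace-orthogonal — tr(rho(e_A) rho(e_B)^-1) = 4 if A = B and 0 otherwise — and rho(e_A)^-1 = (e_A)^2 * rho(e_A) with (e_A)^2 = +1 or -1, so the coefficient of e_A in the preimage is (e_A)^2 * tr(M rho(e_A))/4.
Nonzero projections over blades of grade <= 2: e1: (e1)^2 = +1, tr(M rho(e1)) = -2, coefficient -1/2; e1 e3: (e1 e3)^2 = +1, tr(M rho(e1 e3)) = 4, coefficient 1; e1 e4: (e1 e4)^2 = +1, tr(M rho(e1 e4)) = -28/5, coefficient -7/5. Every other blade of grade <= 2 projects to 0.
Answer: -1/2*e1 + e1 e3 - 7/5*e1 e4


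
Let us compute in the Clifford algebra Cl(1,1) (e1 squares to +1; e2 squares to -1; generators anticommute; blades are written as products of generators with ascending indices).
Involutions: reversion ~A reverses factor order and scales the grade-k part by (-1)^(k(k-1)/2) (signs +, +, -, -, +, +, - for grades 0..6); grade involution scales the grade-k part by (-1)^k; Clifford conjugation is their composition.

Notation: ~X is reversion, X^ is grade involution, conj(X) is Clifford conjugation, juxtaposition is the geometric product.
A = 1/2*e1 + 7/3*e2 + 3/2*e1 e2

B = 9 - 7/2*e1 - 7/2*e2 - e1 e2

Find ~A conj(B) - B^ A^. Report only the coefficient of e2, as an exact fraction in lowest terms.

first term: -95/12 + 145/12*e1 + 107/4*e2 - 239/12*e1 e2
second term: 59/12 - 19/12*e1 - 65/4*e2 + 85/12*e1 e2
Answer: 43


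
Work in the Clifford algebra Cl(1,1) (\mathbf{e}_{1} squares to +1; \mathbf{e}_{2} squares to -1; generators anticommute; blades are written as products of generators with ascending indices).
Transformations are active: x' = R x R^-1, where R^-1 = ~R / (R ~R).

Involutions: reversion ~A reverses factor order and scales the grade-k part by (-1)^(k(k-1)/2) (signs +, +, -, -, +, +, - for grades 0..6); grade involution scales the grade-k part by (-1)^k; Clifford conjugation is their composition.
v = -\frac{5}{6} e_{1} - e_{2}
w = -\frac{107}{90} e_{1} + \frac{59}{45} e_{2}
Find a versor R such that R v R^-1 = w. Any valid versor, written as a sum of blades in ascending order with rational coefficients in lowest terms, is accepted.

Construction: equal norms (both -\frac{11}{36}) license R = v + w = -\frac{91}{45} e_{1} + \frac{14}{45} e_{2} — nothing changes along that direction, while (v - w)/2 changes sign, so v maps onto w.
Answer: -\frac{91}{45} e_{1} + \frac{14}{45} e_{2}


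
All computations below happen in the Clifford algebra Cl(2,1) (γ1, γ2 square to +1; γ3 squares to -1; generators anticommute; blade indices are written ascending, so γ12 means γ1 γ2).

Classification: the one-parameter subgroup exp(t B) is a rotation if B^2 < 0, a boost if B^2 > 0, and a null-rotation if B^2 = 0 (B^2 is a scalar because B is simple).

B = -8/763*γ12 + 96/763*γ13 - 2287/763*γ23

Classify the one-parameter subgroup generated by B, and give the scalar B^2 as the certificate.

B^2 term by term: the squares give (-8/763)^2*(γ12)^2 + (96/763)^2*(γ13)^2 + (-2287/763)^2*(γ23)^2 = 64/582169*(-1) + 9216/582169*(+1) + 5230369/582169*(+1) = 9 (each basis 2-blade squares to minus the product of its generators' squares); cross terms between blades sharing an index anticommute and cancel. So B^2 = 9.
Answer: boost, certificate B^2 = 9. Certificate logic: 9 is a conjugation-invariant scalar, so its sign fixes rotation versus boost versus null-rotation outright.


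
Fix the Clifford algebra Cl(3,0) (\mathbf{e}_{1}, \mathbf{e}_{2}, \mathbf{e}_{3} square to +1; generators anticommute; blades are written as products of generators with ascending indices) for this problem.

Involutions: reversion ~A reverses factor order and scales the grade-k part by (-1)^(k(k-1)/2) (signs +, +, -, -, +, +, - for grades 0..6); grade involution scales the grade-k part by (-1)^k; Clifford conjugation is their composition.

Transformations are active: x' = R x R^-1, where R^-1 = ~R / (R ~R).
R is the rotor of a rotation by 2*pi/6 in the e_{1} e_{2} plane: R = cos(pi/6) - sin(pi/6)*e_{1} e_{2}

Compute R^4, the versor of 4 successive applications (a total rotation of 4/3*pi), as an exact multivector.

The rotor phase is half the rotation angle and phases add under composition, so 4 steps in the e_{1} e_{2} plane accumulate phase 4*(pi/6) = \frac{2 \pi}{3}: R^4 = cos(\frac{2 \pi}{3}) - sin(\frac{2 \pi}{3})*e_{1} e_{2}.
cos(\frac{2 \pi}{3}) = - \frac{1}{2} and sin(\frac{2 \pi}{3}) = \frac{\sqrt{3}}{2}, so R^4 = -\frac{1}{2} - \frac{\sqrt{3}}{2} e_{1} e_{2}. The net rotation is 4/3*pi; the rotor keeps the half-angle phase exactly.
Answer: -\frac{1}{2} - \frac{\sqrt{3}}{2} e_{1} e_{2}


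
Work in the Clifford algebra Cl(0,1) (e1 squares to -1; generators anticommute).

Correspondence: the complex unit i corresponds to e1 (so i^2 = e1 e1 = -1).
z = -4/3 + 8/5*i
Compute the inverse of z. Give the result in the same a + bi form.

In blades: z = -4/3 + 8/5*e1.
With qbar = -4/3 - 8/5*e1 (scalar fixed, mapped units negated), z qbar = 976/225 (the sum of squared coefficients), so z^-1 = qbar / (976/225) = -75/244 - 45/122*e1; translating back:
Answer: -75/244 - 45/122*i


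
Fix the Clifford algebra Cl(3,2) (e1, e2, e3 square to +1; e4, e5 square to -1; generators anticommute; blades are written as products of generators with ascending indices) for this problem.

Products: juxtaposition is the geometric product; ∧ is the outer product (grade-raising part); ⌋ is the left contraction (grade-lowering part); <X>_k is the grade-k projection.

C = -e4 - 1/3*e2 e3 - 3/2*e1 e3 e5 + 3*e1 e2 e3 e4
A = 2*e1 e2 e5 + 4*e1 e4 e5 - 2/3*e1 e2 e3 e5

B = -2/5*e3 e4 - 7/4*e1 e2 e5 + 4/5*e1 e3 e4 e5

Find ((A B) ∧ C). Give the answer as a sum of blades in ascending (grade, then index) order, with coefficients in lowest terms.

step 1: -7/2 - 61/30*e3 + 97/15*e2 e4 - 8/5*e1 e3 e5 - 8/5*e2 e3 e4 + 4/15*e1 e2 e4 e5 - 4/5*e1 e2 e3 e4 e5
step 2: 7/2*e4 + 7/6*e2 e3 + 61/30*e3 e4 + 21/4*e1 e3 e5 - 21/2*e1 e2 e3 e4 - 8/5*e1 e3 e4 e5 + 97/10*e1 e2 e3 e4 e5
Answer: 7/2*e4 + 7/6*e2 e3 + 61/30*e3 e4 + 21/4*e1 e3 e5 - 21/2*e1 e2 e3 e4 - 8/5*e1 e3 e4 e5 + 97/10*e1 e2 e3 e4 e5
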